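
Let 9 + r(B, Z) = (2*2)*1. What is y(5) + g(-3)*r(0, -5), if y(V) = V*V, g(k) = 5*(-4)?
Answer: 125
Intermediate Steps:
g(k) = -20
r(B, Z) = -5 (r(B, Z) = -9 + (2*2)*1 = -9 + 4*1 = -9 + 4 = -5)
y(V) = V²
y(5) + g(-3)*r(0, -5) = 5² - 20*(-5) = 25 + 100 = 125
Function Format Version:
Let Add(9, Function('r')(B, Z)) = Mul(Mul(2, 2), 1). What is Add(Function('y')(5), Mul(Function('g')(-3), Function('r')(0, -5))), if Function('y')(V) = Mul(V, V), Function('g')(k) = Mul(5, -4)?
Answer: 125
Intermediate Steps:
Function('g')(k) = -20
Function('r')(B, Z) = -5 (Function('r')(B, Z) = Add(-9, Mul(Mul(2, 2), 1)) = Add(-9, Mul(4, 1)) = Add(-9, 4) = -5)
Function('y')(V) = Pow(V, 2)
Add(Function('y')(5), Mul(Function('g')(-3), Function('r')(0, -5))) = Add(Pow(5, 2), Mul(-20, -5)) = Add(25, 100) = 125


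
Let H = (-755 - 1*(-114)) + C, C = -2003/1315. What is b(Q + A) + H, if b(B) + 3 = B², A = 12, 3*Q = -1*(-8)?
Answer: -5093927/11835 ≈ -430.41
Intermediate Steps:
Q = 8/3 (Q = (-1*(-8))/3 = (⅓)*8 = 8/3 ≈ 2.6667)
C = -2003/1315 (C = -2003*1/1315 = -2003/1315 ≈ -1.5232)
H = -844918/1315 (H = (-755 - 1*(-114)) - 2003/1315 = (-755 + 114) - 2003/1315 = -641 - 2003/1315 = -844918/1315 ≈ -642.52)
b(B) = -3 + B²
b(Q + A) + H = (-3 + (8/3 + 12)²) - 844918/1315 = (-3 + (44/3)²) - 844918/1315 = (-3 + 1936/9) - 844918/1315 = 1909/9 - 844918/1315 = -5093927/11835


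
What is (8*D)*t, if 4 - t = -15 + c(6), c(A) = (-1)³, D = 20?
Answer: 3200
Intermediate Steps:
c(A) = -1
t = 20 (t = 4 - (-15 - 1) = 4 - 1*(-16) = 4 + 16 = 20)
(8*D)*t = (8*20)*20 = 160*20 = 3200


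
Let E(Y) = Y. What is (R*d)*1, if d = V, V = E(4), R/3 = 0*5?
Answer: 0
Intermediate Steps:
R = 0 (R = 3*(0*5) = 3*0 = 0)
V = 4
d = 4
(R*d)*1 = (0*4)*1 = 0*1 = 0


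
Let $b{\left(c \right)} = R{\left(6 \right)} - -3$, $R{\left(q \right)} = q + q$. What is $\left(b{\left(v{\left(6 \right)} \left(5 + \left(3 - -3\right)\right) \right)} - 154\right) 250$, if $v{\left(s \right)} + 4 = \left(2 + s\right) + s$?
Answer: $-34750$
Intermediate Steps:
$R{\left(q \right)} = 2 q$
$v{\left(s \right)} = -2 + 2 s$ ($v{\left(s \right)} = -4 + \left(\left(2 + s\right) + s\right) = -4 + \left(2 + 2 s\right) = -2 + 2 s$)
$b{\left(c \right)} = 15$ ($b{\left(c \right)} = 2 \cdot 6 - -3 = 12 + 3 = 15$)
$\left(b{\left(v{\left(6 \right)} \left(5 + \left(3 - -3\right)\right) \right)} - 154\right) 250 = \left(15 - 154\right) 250 = \left(-139\right) 250 = -34750$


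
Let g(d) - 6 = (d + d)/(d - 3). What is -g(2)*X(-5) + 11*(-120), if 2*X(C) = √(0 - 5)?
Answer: -1320 - I*√5 ≈ -1320.0 - 2.2361*I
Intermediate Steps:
g(d) = 6 + 2*d/(-3 + d) (g(d) = 6 + (d + d)/(d - 3) = 6 + (2*d)/(-3 + d) = 6 + 2*d/(-3 + d))
X(C) = I*√5/2 (X(C) = √(0 - 5)/2 = √(-5)/2 = (I*√5)/2 = I*√5/2)
-g(2)*X(-5) + 11*(-120) = -2*(-9 + 4*2)/(-3 + 2)*I*√5/2 + 11*(-120) = -2*(-9 + 8)/(-1)*I*√5/2 - 1320 = -2*(-1)*(-1)*I*√5/2 - 1320 = -2*I*√5/2 - 1320 = -I*√5 - 1320 = -1320 - I*√5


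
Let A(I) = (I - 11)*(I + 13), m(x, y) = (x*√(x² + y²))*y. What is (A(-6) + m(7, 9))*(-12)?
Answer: 1428 - 756*√130 ≈ -7191.7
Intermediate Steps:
m(x, y) = x*y*√(x² + y²)
A(I) = (-11 + I)*(13 + I)
(A(-6) + m(7, 9))*(-12) = ((-143 + (-6)² + 2*(-6)) + 7*9*√(7² + 9²))*(-12) = ((-143 + 36 - 12) + 7*9*√(49 + 81))*(-12) = (-119 + 7*9*√130)*(-12) = (-119 + 63*√130)*(-12) = 1428 - 756*√130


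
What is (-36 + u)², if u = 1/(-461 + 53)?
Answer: 215766721/166464 ≈ 1296.2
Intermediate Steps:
u = -1/408 (u = 1/(-408) = -1/408 ≈ -0.0024510)
(-36 + u)² = (-36 - 1/408)² = (-14689/408)² = 215766721/166464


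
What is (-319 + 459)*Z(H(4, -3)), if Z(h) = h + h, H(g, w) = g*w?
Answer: -3360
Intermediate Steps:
Z(h) = 2*h
(-319 + 459)*Z(H(4, -3)) = (-319 + 459)*(2*(4*(-3))) = 140*(2*(-12)) = 140*(-24) = -3360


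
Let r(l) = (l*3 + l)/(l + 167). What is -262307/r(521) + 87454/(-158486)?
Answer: -3575213681139/41285603 ≈ -86597.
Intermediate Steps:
r(l) = 4*l/(167 + l) (r(l) = (3*l + l)/(167 + l) = (4*l)/(167 + l) = 4*l/(167 + l))
-262307/r(521) + 87454/(-158486) = -262307/(4*521/(167 + 521)) + 87454/(-158486) = -262307/(4*521/688) + 87454*(-1/158486) = -262307/(4*521*(1/688)) - 43727/79243 = -262307/521/172 - 43727/79243 = -262307*172/521 - 43727/79243 = -45116804/521 - 43727/79243 = -3575213681139/41285603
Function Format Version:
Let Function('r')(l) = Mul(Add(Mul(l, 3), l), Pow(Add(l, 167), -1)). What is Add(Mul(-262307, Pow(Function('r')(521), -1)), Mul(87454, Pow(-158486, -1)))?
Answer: Rational(-3575213681139, 41285603) ≈ -86597.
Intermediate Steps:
Function('r')(l) = Mul(4, l, Pow(Add(167, l), -1)) (Function('r')(l) = Mul(Add(Mul(3, l), l), Pow(Add(167, l), -1)) = Mul(Mul(4, l), Pow(Add(167, l), -1)) = Mul(4, l, Pow(Add(167, l), -1)))
Add(Mul(-262307, Pow(Function('r')(521), -1)), Mul(87454, Pow(-158486, -1))) = Add(Mul(-262307, Pow(Mul(4, 521, Pow(Add(167, 521), -1)), -1)), Mul(87454, Pow(-158486, -1))) = Add(Mul(-262307, Pow(Mul(4, 521, Pow(688, -1)), -1)), Mul(87454, Rational(-1, 158486))) = Add(Mul(-262307, Pow(Mul(4, 521, Rational(1, 688)), -1)), Rational(-43727, 79243)) = Add(Mul(-262307, Pow(Rational(521, 172), -1)), Rational(-43727, 79243)) = Add(Mul(-262307, Rational(172, 521)), Rational(-43727, 79243)) = Add(Rational(-45116804, 521), Rational(-43727, 79243)) = Rational(-3575213681139, 41285603)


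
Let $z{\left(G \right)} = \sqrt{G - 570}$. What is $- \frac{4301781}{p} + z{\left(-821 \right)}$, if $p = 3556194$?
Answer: $- \frac{1433927}{1185398} + i \sqrt{1391} \approx -1.2097 + 37.296 i$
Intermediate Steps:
$z{\left(G \right)} = \sqrt{-570 + G}$
$- \frac{4301781}{p} + z{\left(-821 \right)} = - \frac{4301781}{3556194} + \sqrt{-570 - 821} = \left(-4301781\right) \frac{1}{3556194} + \sqrt{-1391} = - \frac{1433927}{1185398} + i \sqrt{1391}$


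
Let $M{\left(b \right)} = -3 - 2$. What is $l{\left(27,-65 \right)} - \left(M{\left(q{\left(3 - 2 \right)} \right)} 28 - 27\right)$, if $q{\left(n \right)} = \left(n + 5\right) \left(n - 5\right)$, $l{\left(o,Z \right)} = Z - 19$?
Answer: $83$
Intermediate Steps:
$l{\left(o,Z \right)} = -19 + Z$
$q{\left(n \right)} = \left(-5 + n\right) \left(5 + n\right)$ ($q{\left(n \right)} = \left(5 + n\right) \left(-5 + n\right) = \left(-5 + n\right) \left(5 + n\right)$)
$M{\left(b \right)} = -5$
$l{\left(27,-65 \right)} - \left(M{\left(q{\left(3 - 2 \right)} \right)} 28 - 27\right) = \left(-19 - 65\right) - \left(\left(-5\right) 28 - 27\right) = -84 - \left(-140 - 27\right) = -84 - -167 = -84 + 167 = 83$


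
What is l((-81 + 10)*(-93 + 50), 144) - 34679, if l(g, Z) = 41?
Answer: -34638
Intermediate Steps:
l((-81 + 10)*(-93 + 50), 144) - 34679 = 41 - 34679 = -34638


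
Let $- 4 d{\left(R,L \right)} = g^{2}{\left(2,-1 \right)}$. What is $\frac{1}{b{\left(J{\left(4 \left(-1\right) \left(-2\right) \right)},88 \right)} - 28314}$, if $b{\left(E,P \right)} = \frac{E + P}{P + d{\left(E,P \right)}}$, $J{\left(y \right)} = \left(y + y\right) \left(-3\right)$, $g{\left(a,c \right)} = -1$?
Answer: $- \frac{351}{9938054} \approx -3.5319 \cdot 10^{-5}$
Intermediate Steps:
$d{\left(R,L \right)} = - \frac{1}{4}$ ($d{\left(R,L \right)} = - \frac{\left(-1\right)^{2}}{4} = \left(- \frac{1}{4}\right) 1 = - \frac{1}{4}$)
$J{\left(y \right)} = - 6 y$ ($J{\left(y \right)} = 2 y \left(-3\right) = - 6 y$)
$b{\left(E,P \right)} = \frac{E + P}{- \frac{1}{4} + P}$ ($b{\left(E,P \right)} = \frac{E + P}{P - \frac{1}{4}} = \frac{E + P}{- \frac{1}{4} + P}$)
$\frac{1}{b{\left(J{\left(4 \left(-1\right) \left(-2\right) \right)},88 \right)} - 28314} = \frac{1}{\frac{4 \left(- 6 \cdot 4 \left(-1\right) \left(-2\right) + 88\right)}{-1 + 4 \cdot 88} - 28314} = \frac{1}{\frac{4 \left(- 6 \left(\left(-4\right) \left(-2\right)\right) + 88\right)}{-1 + 352} - 28314} = \frac{1}{\frac{4 \left(\left(-6\right) 8 + 88\right)}{351} - 28314} = \frac{1}{4 \cdot \frac{1}{351} \left(-48 + 88\right) - 28314} = \frac{1}{4 \cdot \frac{1}{351} \cdot 40 - 28314} = \frac{1}{\frac{160}{351} - 28314} = \frac{1}{- \frac{9938054}{351}} = - \frac{351}{9938054}$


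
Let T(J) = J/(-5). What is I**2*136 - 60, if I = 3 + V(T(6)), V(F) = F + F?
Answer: -276/25 ≈ -11.040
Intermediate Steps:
T(J) = -J/5 (T(J) = J*(-1/5) = -J/5)
V(F) = 2*F
I = 3/5 (I = 3 + 2*(-1/5*6) = 3 + 2*(-6/5) = 3 - 12/5 = 3/5 ≈ 0.60000)
I**2*136 - 60 = (3/5)**2*136 - 60 = (9/25)*136 - 60 = 1224/25 - 60 = -276/25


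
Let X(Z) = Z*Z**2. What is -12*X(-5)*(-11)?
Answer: -16500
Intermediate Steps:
X(Z) = Z**3
-12*X(-5)*(-11) = -12*(-5)**3*(-11) = -12*(-125)*(-11) = 1500*(-11) = -16500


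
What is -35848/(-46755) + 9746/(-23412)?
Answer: 63933191/182438010 ≈ 0.35044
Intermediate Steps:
-35848/(-46755) + 9746/(-23412) = -35848*(-1/46755) + 9746*(-1/23412) = 35848/46755 - 4873/11706 = 63933191/182438010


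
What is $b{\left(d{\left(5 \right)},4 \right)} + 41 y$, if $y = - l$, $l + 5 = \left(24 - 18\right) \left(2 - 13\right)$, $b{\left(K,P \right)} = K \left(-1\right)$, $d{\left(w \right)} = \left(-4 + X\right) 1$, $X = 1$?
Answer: $2914$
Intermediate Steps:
$d{\left(w \right)} = -3$ ($d{\left(w \right)} = \left(-4 + 1\right) 1 = \left(-3\right) 1 = -3$)
$b{\left(K,P \right)} = - K$
$l = -71$ ($l = -5 + \left(24 - 18\right) \left(2 - 13\right) = -5 + 6 \left(-11\right) = -5 - 66 = -71$)
$y = 71$ ($y = \left(-1\right) \left(-71\right) = 71$)
$b{\left(d{\left(5 \right)},4 \right)} + 41 y = \left(-1\right) \left(-3\right) + 41 \cdot 71 = 3 + 2911 = 2914$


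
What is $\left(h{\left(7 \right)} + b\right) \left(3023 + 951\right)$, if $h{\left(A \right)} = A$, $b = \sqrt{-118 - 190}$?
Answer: $27818 + 7948 i \sqrt{77} \approx 27818.0 + 69743.0 i$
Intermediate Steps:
$b = 2 i \sqrt{77}$ ($b = \sqrt{-308} = 2 i \sqrt{77} \approx 17.55 i$)
$\left(h{\left(7 \right)} + b\right) \left(3023 + 951\right) = \left(7 + 2 i \sqrt{77}\right) \left(3023 + 951\right) = \left(7 + 2 i \sqrt{77}\right) 3974 = 27818 + 7948 i \sqrt{77}$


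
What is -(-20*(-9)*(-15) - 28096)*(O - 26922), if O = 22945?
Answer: -122475692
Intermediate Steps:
-(-20*(-9)*(-15) - 28096)*(O - 26922) = -(-20*(-9)*(-15) - 28096)*(22945 - 26922) = -(180*(-15) - 28096)*(-3977) = -(-2700 - 28096)*(-3977) = -(-30796)*(-3977) = -1*122475692 = -122475692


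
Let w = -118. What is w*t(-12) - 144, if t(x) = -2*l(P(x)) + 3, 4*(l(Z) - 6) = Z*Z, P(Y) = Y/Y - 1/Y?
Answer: 142163/144 ≈ 987.24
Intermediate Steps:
P(Y) = 1 - 1/Y
l(Z) = 6 + Z**2/4 (l(Z) = 6 + (Z*Z)/4 = 6 + Z**2/4)
t(x) = -9 - (-1 + x)**2/(2*x**2) (t(x) = -2*(6 + ((-1 + x)/x)**2/4) + 3 = -2*(6 + ((-1 + x)**2/x**2)/4) + 3 = -2*(6 + (-1 + x)**2/(4*x**2)) + 3 = (-12 - (-1 + x)**2/(2*x**2)) + 3 = -9 - (-1 + x)**2/(2*x**2))
w*t(-12) - 144 = -118*(-19/2 + 1/(-12) - 1/2/(-12)**2) - 144 = -118*(-19/2 - 1/12 - 1/2*1/144) - 144 = -118*(-19/2 - 1/12 - 1/288) - 144 = -118*(-2761/288) - 144 = 162899/144 - 144 = 142163/144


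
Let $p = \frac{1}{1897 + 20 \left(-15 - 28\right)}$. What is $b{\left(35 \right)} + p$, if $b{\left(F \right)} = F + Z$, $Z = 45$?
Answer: $\frac{82961}{1037} \approx 80.001$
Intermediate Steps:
$b{\left(F \right)} = 45 + F$ ($b{\left(F \right)} = F + 45 = 45 + F$)
$p = \frac{1}{1037}$ ($p = \frac{1}{1897 + 20 \left(-43\right)} = \frac{1}{1897 - 860} = \frac{1}{1037} \approx 0.00096432$)
$b{\left(35 \right)} + p = \left(45 + 35\right) + \frac{1}{1037} = 80 + \frac{1}{1037} = \frac{82961}{1037}$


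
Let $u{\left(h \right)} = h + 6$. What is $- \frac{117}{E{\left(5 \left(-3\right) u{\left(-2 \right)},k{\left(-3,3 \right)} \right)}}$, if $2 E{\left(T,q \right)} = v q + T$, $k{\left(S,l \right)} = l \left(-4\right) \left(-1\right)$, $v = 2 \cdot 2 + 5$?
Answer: $- \frac{39}{8} \approx -4.875$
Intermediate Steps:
$v = 9$ ($v = 4 + 5 = 9$)
$u{\left(h \right)} = 6 + h$
$k{\left(S,l \right)} = 4 l$ ($k{\left(S,l \right)} = - 4 l \left(-1\right) = 4 l$)
$E{\left(T,q \right)} = \frac{T}{2} + \frac{9 q}{2}$ ($E{\left(T,q \right)} = \frac{9 q + T}{2} = \frac{T + 9 q}{2} = \frac{T}{2} + \frac{9 q}{2}$)
$- \frac{117}{E{\left(5 \left(-3\right) u{\left(-2 \right)},k{\left(-3,3 \right)} \right)}} = - \frac{117}{\frac{5 \left(-3\right) \left(6 - 2\right)}{2} + \frac{9 \cdot 4 \cdot 3}{2}} = - \frac{117}{\frac{\left(-15\right) 4}{2} + \frac{9}{2} \cdot 12} = - \frac{117}{\frac{1}{2} \left(-60\right) + 54} = - \frac{117}{-30 + 54} = - \frac{117}{24} = \left(-117\right) \frac{1}{24} = - \frac{39}{8}$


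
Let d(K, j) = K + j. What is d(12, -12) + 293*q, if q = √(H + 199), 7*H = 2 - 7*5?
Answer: 1172*√595/7 ≈ 4084.0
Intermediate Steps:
H = -33/7 (H = (2 - 7*5)/7 = (2 - 35)/7 = (⅐)*(-33) = -33/7 ≈ -4.7143)
q = 4*√595/7 (q = √(-33/7 + 199) = √(1360/7) = 4*√595/7 ≈ 13.939)
d(12, -12) + 293*q = (12 - 12) + 293*(4*√595/7) = 0 + 1172*√595/7 = 1172*√595/7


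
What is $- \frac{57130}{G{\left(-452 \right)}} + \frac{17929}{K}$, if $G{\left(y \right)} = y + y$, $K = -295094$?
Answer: $\frac{4210628101}{66691244} \approx 63.136$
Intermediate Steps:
$G{\left(y \right)} = 2 y$
$- \frac{57130}{G{\left(-452 \right)}} + \frac{17929}{K} = - \frac{57130}{2 \left(-452\right)} + \frac{17929}{-295094} = - \frac{57130}{-904} + 17929 \left(- \frac{1}{295094}\right) = \left(-57130\right) \left(- \frac{1}{904}\right) - \frac{17929}{295094} = \frac{28565}{452} - \frac{17929}{295094} = \frac{4210628101}{66691244}$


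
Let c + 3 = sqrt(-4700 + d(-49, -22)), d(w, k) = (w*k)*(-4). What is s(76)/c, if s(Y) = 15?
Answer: -15/3007 - 10*I*sqrt(2253)/3007 ≈ -0.0049884 - 0.15785*I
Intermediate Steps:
d(w, k) = -4*k*w (d(w, k) = (k*w)*(-4) = -4*k*w)
c = -3 + 2*I*sqrt(2253) (c = -3 + sqrt(-4700 - 4*(-22)*(-49)) = -3 + sqrt(-4700 - 4312) = -3 + sqrt(-9012) = -3 + 2*I*sqrt(2253) ≈ -3.0 + 94.932*I)
s(76)/c = 15/(-3 + 2*I*sqrt(2253))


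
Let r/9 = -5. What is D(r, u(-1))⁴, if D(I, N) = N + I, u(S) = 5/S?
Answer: 6250000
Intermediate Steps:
r = -45 (r = 9*(-5) = -45)
D(I, N) = I + N
D(r, u(-1))⁴ = (-45 + 5/(-1))⁴ = (-45 + 5*(-1))⁴ = (-45 - 5)⁴ = (-50)⁴ = 6250000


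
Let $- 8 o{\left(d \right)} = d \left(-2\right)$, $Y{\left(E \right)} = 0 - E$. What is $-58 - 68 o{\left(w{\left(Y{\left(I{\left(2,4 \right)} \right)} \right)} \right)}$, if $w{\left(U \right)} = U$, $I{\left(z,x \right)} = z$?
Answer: $-24$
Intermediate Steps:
$Y{\left(E \right)} = - E$
$o{\left(d \right)} = \frac{d}{4}$ ($o{\left(d \right)} = - \frac{d \left(-2\right)}{8} = - \frac{\left(-2\right) d}{8} = \frac{d}{4}$)
$-58 - 68 o{\left(w{\left(Y{\left(I{\left(2,4 \right)} \right)} \right)} \right)} = -58 - 68 \frac{\left(-1\right) 2}{4} = -58 - 68 \cdot \frac{1}{4} \left(-2\right) = -58 - -34 = -58 + 34 = -24$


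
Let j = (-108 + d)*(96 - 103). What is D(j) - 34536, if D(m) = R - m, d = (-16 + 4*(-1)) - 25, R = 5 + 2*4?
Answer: -35594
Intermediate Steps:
R = 13 (R = 5 + 8 = 13)
d = -45 (d = (-16 - 4) - 25 = -20 - 25 = -45)
j = 1071 (j = (-108 - 45)*(96 - 103) = -153*(-7) = 1071)
D(m) = 13 - m
D(j) - 34536 = (13 - 1*1071) - 34536 = (13 - 1071) - 34536 = -1058 - 34536 = -35594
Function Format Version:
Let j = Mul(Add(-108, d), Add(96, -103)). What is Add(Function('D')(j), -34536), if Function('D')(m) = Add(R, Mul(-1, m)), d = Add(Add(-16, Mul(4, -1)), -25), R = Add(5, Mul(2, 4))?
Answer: -35594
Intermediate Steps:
R = 13 (R = Add(5, 8) = 13)
d = -45 (d = Add(Add(-16, -4), -25) = Add(-20, -25) = -45)
j = 1071 (j = Mul(Add(-108, -45), Add(96, -103)) = Mul(-153, -7) = 1071)
Function('D')(m) = Add(13, Mul(-1, m))
Add(Function('D')(j), -34536) = Add(Add(13, Mul(-1, 1071)), -34536) = Add(Add(13, -1071), -34536) = Add(-1058, -34536) = -35594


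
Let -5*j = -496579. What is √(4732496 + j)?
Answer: √120795295/5 ≈ 2198.1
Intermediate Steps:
j = 496579/5 (j = -⅕*(-496579) = 496579/5 ≈ 99316.)
√(4732496 + j) = √(4732496 + 496579/5) = √(24159059/5) = √120795295/5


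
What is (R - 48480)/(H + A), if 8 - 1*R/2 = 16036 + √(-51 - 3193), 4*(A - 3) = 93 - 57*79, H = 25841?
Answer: -161072/49483 - 8*I*√811/49483 ≈ -3.2551 - 0.0046041*I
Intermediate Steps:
A = -2199/2 (A = 3 + (93 - 57*79)/4 = 3 + (93 - 4503)/4 = 3 + (¼)*(-4410) = 3 - 2205/2 = -2199/2 ≈ -1099.5)
R = -32056 - 4*I*√811 (R = 16 - 2*(16036 + √(-51 - 3193)) = 16 - 2*(16036 + √(-3244)) = 16 - 2*(16036 + 2*I*√811) = 16 + (-32072 - 4*I*√811) = -32056 - 4*I*√811 ≈ -32056.0 - 113.91*I)
(R - 48480)/(H + A) = ((-32056 - 4*I*√811) - 48480)/(25841 - 2199/2) = (-80536 - 4*I*√811)/(49483/2) = (-80536 - 4*I*√811)*(2/49483) = -161072/49483 - 8*I*√811/49483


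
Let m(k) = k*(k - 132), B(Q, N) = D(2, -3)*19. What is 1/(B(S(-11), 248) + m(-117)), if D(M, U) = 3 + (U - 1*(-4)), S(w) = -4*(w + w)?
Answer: 1/29209 ≈ 3.4236e-5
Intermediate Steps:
S(w) = -8*w
D(M, U) = 7 + U (D(M, U) = 3 + (U + 4) = 3 + (4 + U) = 7 + U)
B(Q, N) = 76 (B(Q, N) = (7 - 3)*19 = 4*19 = 76)
m(k) = k*(-132 + k)
1/(B(S(-11), 248) + m(-117)) = 1/(76 - 117*(-132 - 117)) = 1/(76 - 117*(-249)) = 1/(76 + 29133) = 1/29209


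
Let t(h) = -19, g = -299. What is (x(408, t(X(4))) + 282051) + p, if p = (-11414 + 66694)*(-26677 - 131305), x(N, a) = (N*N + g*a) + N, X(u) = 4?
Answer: -8732790356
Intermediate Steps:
x(N, a) = N + N² - 299*a (x(N, a) = (N*N - 299*a) + N = (N² - 299*a) + N = N + N² - 299*a)
p = -8733244960 (p = 55280*(-157982) = -8733244960)
(x(408, t(X(4))) + 282051) + p = ((408 + 408² - 299*(-19)) + 282051) - 8733244960 = ((408 + 166464 + 5681) + 282051) - 8733244960 = (172553 + 282051) - 8733244960 = 454604 - 8733244960 = -8732790356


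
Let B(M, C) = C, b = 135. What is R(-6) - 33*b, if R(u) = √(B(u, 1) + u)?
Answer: -4455 + I*√5 ≈ -4455.0 + 2.2361*I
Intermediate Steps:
R(u) = √(1 + u)
R(-6) - 33*b = √(1 - 6) - 33*135 = √(-5) - 4455 = I*√5 - 4455 = -4455 + I*√5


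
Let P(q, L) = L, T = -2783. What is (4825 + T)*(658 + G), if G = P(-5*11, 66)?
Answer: 1478408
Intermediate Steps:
G = 66
(4825 + T)*(658 + G) = (4825 - 2783)*(658 + 66) = 2042*724 = 1478408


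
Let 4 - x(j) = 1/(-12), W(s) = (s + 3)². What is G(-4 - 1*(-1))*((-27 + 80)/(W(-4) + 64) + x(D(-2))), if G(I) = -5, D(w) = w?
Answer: -3821/156 ≈ -24.494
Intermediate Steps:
W(s) = (3 + s)²
x(j) = 49/12 (x(j) = 4 - 1/(-12) = 4 - 1*(-1/12) = 4 + 1/12 = 49/12)
G(-4 - 1*(-1))*((-27 + 80)/(W(-4) + 64) + x(D(-2))) = -5*((-27 + 80)/((3 - 4)² + 64) + 49/12) = -5*(53/((-1)² + 64) + 49/12) = -5*(53/(1 + 64) + 49/12) = -5*(53/65 + 49/12) = -5*3821/780 = -3821/156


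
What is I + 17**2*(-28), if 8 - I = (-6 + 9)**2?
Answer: -8093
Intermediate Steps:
I = -1 (I = 8 - (-6 + 9)**2 = 8 - 1*3**2 = 8 - 1*9 = 8 - 9 = -1)
I + 17**2*(-28) = -1 + 17**2*(-28) = -1 + 289*(-28) = -1 - 8092 = -8093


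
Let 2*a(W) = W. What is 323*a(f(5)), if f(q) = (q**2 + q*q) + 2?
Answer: 8398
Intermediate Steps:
f(q) = 2 + 2*q**2 (f(q) = (q**2 + q**2) + 2 = 2*q**2 + 2 = 2 + 2*q**2)
a(W) = W/2
323*a(f(5)) = 323*((2 + 2*5**2)/2) = 323*((2 + 2*25)/2) = 323*((2 + 50)/2) = 323*((1/2)*52) = 323*26 = 8398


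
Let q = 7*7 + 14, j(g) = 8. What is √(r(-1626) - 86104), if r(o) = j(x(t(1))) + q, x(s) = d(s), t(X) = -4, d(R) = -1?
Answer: I*√86033 ≈ 293.31*I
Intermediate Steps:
x(s) = -1
q = 63 (q = 49 + 14 = 63)
r(o) = 71 (r(o) = 8 + 63 = 71)
√(r(-1626) - 86104) = √(71 - 86104) = √(-86033) = I*√86033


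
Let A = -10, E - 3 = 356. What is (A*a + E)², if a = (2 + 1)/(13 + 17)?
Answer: 128164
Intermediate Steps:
E = 359 (E = 3 + 356 = 359)
a = ⅒ (a = 3/30 = 3*(1/30) = ⅒ ≈ 0.10000)
(A*a + E)² = (-10*⅒ + 359)² = (-1 + 359)² = 358² = 128164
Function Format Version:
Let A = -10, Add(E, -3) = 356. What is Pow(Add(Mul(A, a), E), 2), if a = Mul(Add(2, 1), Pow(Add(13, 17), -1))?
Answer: 128164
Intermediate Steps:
E = 359 (E = Add(3, 356) = 359)
a = Rational(1, 10) (a = Mul(3, Pow(30, -1)) = Mul(3, Rational(1, 30)) = Rational(1, 10) ≈ 0.10000)
Pow(Add(Mul(A, a), E), 2) = Pow(Add(Mul(-10, Rational(1, 10)), 359), 2) = Pow(Add(-1, 359), 2) = Pow(358, 2) = 128164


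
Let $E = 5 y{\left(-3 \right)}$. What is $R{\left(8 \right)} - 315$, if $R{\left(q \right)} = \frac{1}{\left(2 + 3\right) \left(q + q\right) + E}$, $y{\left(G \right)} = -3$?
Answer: $- \frac{20474}{65} \approx -314.98$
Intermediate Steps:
$E = -15$ ($E = 5 \left(-3\right) = -15$)
$R{\left(q \right)} = \frac{1}{-15 + 10 q}$ ($R{\left(q \right)} = \frac{1}{\left(2 + 3\right) \left(q + q\right) - 15} = \frac{1}{5 \cdot 2 q - 15} = \frac{1}{10 q - 15} = \frac{1}{-15 + 10 q}$)
$R{\left(8 \right)} - 315 = \frac{1}{5 \left(-3 + 2 \cdot 8\right)} - 315 = \frac{1}{5 \left(-3 + 16\right)} - 315 = \frac{1}{5 \cdot 13} - 315 = \frac{1}{5} \cdot \frac{1}{13} - 315 = \frac{1}{65} - 315 = - \frac{20474}{65}$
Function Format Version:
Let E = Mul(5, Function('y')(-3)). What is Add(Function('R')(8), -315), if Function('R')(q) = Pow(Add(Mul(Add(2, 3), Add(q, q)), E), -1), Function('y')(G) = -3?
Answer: Rational(-20474, 65) ≈ -314.98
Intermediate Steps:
E = -15 (E = Mul(5, -3) = -15)
Function('R')(q) = Pow(Add(-15, Mul(10, q)), -1) (Function('R')(q) = Pow(Add(Mul(Add(2, 3), Add(q, q)), -15), -1) = Pow(Add(Mul(5, Mul(2, q)), -15), -1) = Pow(Add(Mul(10, q), -15), -1) = Pow(Add(-15, Mul(10, q)), -1))
Add(Function('R')(8), -315) = Add(Mul(Rational(1, 5), Pow(Add(-3, Mul(2, 8)), -1)), -315) = Add(Mul(Rational(1, 5), Pow(Add(-3, 16), -1)), -315) = Add(Mul(Rational(1, 5), Pow(13, -1)), -315) = Add(Mul(Rational(1, 5), Rational(1, 13)), -315) = Add(Rational(1, 65), -315) = Rational(-20474, 65)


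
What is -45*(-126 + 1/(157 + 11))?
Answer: 317505/56 ≈ 5669.7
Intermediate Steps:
-45*(-126 + 1/(157 + 11)) = -45*(-126 + 1/168) = -45*(-21167/168) = 317505/56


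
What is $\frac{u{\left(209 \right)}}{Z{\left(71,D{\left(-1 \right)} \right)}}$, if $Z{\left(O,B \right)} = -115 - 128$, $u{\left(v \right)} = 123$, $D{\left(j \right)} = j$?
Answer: $- \frac{41}{81} \approx -0.50617$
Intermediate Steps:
$Z{\left(O,B \right)} = -243$
$\frac{u{\left(209 \right)}}{Z{\left(71,D{\left(-1 \right)} \right)}} = \frac{123}{-243} = 123 \left(- \frac{1}{243}\right) = - \frac{41}{81}$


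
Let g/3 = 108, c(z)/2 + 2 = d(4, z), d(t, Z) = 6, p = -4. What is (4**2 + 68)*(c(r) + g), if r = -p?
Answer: 27888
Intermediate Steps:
r = 4 (r = -1*(-4) = 4)
c(z) = 8 (c(z) = -4 + 2*6 = -4 + 12 = 8)
g = 324 (g = 3*108 = 324)
(4**2 + 68)*(c(r) + g) = (4**2 + 68)*(8 + 324) = (16 + 68)*332 = 84*332 = 27888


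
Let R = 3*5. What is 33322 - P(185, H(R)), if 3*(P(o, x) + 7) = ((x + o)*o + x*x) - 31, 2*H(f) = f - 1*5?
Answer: 64843/3 ≈ 21614.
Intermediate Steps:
R = 15
H(f) = -5/2 + f/2 (H(f) = (f - 1*5)/2 = (f - 5)/2 = (-5 + f)/2 = -5/2 + f/2)
P(o, x) = -52/3 + x²/3 + o*(o + x)/3 (P(o, x) = -7 + (((x + o)*o + x*x) - 31)/3 = -7 + (((o + x)*o + x²) - 31)/3 = -7 + ((o*(o + x) + x²) - 31)/3 = -7 + ((x² + o*(o + x)) - 31)/3 = -7 + (-31 + x² + o*(o + x))/3 = -7 + (-31/3 + x²/3 + o*(o + x)/3) = -52/3 + x²/3 + o*(o + x)/3)
33322 - P(185, H(R)) = 33322 - (-52/3 + (⅓)*185² + (-5/2 + (½)*15)²/3 + (⅓)*185*(-5/2 + (½)*15)) = 33322 - (-52/3 + (⅓)*34225 + (-5/2 + 15/2)²/3 + (⅓)*185*(-5/2 + 15/2)) = 33322 - (-52/3 + 34225/3 + (⅓)*5² + (⅓)*185*5) = 33322 - (-52/3 + 34225/3 + (⅓)*25 + 925/3) = 33322 - (-52/3 + 34225/3 + 25/3 + 925/3) = 33322 - 1*35123/3 = 33322 - 35123/3 = 64843/3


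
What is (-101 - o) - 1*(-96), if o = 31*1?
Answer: -36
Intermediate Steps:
o = 31
(-101 - o) - 1*(-96) = (-101 - 1*31) - 1*(-96) = (-101 - 31) + 96 = -132 + 96 = -36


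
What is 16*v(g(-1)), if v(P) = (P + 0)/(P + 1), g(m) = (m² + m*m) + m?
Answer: 8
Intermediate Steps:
g(m) = m + 2*m² (g(m) = (m² + m²) + m = 2*m² + m = m + 2*m²)
v(P) = P/(1 + P)
16*v(g(-1)) = 16*((-(1 + 2*(-1)))/(1 - (1 + 2*(-1)))) = 16*((-(1 - 2))/(1 - (1 - 2))) = 16*((-1*(-1))/(1 - 1*(-1))) = 16*(1/(1 + 1)) = 16*(1/2) = 16*(1*(½)) = 16*(½) = 8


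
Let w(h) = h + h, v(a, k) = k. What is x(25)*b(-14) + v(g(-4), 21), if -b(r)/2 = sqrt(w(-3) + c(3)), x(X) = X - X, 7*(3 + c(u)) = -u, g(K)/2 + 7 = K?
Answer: 21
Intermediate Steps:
g(K) = -14 + 2*K
c(u) = -3 - u/7 (c(u) = -3 + (-u)/7 = -3 - u/7)
w(h) = 2*h
x(X) = 0
b(r) = -2*I*sqrt(462)/7 (b(r) = -2*sqrt(2*(-3) + (-3 - 1/7*3)) = -2*sqrt(-6 + (-3 - 3/7)) = -2*sqrt(-6 - 24/7) = -2*I*sqrt(462)/7)
x(25)*b(-14) + v(g(-4), 21) = 0*(-2*I*sqrt(462)/7) + 21 = 0 + 21 = 21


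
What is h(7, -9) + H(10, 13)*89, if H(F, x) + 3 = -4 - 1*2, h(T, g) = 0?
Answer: -801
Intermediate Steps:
H(F, x) = -9 (H(F, x) = -3 + (-4 - 1*2) = -3 + (-4 - 2) = -3 - 6 = -9)
h(7, -9) + H(10, 13)*89 = 0 - 9*89 = 0 - 801 = -801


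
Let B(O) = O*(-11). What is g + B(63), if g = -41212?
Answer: -41905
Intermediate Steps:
B(O) = -11*O
g + B(63) = -41212 - 11*63 = -41212 - 693 = -41905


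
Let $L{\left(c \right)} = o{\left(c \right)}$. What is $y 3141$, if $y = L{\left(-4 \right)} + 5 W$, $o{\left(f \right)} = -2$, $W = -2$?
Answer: $-37692$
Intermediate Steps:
$L{\left(c \right)} = -2$
$y = -12$ ($y = -2 + 5 \left(-2\right) = -2 - 10 = -12$)
$y 3141 = \left(-12\right) 3141 = -37692$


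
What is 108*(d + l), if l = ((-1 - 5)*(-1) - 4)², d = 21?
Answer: 2700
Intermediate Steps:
l = 4 (l = (-6*(-1) - 4)² = (6 - 4)² = 2² = 4)
108*(d + l) = 108*(21 + 4) = 108*25 = 2700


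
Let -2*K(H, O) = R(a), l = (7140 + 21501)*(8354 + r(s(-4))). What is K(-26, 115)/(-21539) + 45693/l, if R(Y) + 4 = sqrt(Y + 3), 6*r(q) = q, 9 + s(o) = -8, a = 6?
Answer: 3458354579/20607288726262 ≈ 0.00016782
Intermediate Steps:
s(o) = -17 (s(o) = -9 - 8 = -17)
r(q) = q/6
R(Y) = -4 + sqrt(3 + Y) (R(Y) = -4 + sqrt(Y + 3) = -4 + sqrt(3 + Y))
l = 478371529/2 (l = (7140 + 21501)*(8354 + (1/6)*(-17)) = 28641*(8354 - 17/6) = 28641*(50107/6) = 478371529/2 ≈ 2.3919e+8)
K(H, O) = 1/2 (K(H, O) = -(-4 + sqrt(3 + 6))/2 = -(-4 + sqrt(9))/2 = -(-4 + 3)/2 = -1/2*(-1) = 1/2)
K(-26, 115)/(-21539) + 45693/l = (1/2)/(-21539) + 45693/(478371529/2) = (1/2)*(-1/21539) + 45693*(2/478371529) = -1/43078 + 91386/478371529 = 3458354579/20607288726262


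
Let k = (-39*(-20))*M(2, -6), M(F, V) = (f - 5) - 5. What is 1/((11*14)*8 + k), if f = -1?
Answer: -1/7348 ≈ -0.00013609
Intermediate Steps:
M(F, V) = -11 (M(F, V) = (-1 - 5) - 5 = -6 - 5 = -11)
k = -8580 (k = -39*(-20)*(-11) = 780*(-11) = -8580)
1/((11*14)*8 + k) = 1/((11*14)*8 - 8580) = 1/(154*8 - 8580) = 1/(1232 - 8580) = 1/(-7348) = -1/7348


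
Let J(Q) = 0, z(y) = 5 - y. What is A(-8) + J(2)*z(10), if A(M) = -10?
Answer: -10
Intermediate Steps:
A(-8) + J(2)*z(10) = -10 + 0*(5 - 1*10) = -10 + 0*(5 - 10) = -10 + 0*(-5) = -10 + 0 = -10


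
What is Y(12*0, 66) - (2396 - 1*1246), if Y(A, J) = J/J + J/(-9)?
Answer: -3469/3 ≈ -1156.3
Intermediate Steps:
Y(A, J) = 1 - J/9 (Y(A, J) = 1 + J*(-1/9) = 1 - J/9)
Y(12*0, 66) - (2396 - 1*1246) = (1 - 1/9*66) - (2396 - 1*1246) = (1 - 22/3) - (2396 - 1246) = -19/3 - 1*1150 = -19/3 - 1150 = -3469/3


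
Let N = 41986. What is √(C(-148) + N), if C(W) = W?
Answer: √41838 ≈ 204.54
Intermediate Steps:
√(C(-148) + N) = √(-148 + 41986) = √41838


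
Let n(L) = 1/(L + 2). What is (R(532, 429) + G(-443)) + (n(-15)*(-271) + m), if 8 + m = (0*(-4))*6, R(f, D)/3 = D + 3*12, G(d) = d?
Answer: 12543/13 ≈ 964.85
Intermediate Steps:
R(f, D) = 108 + 3*D (R(f, D) = 3*(D + 3*12) = 3*(D + 36) = 3*(36 + D) = 108 + 3*D)
m = -8 (m = -8 + (0*(-4))*6 = -8 + 0*6 = -8 + 0 = -8)
n(L) = 1/(2 + L)
(R(532, 429) + G(-443)) + (n(-15)*(-271) + m) = ((108 + 3*429) - 443) + (-271/(2 - 15) - 8) = ((108 + 1287) - 443) + (-271/(-13) - 8) = (1395 - 443) + (-1/13*(-271) - 8) = 952 + (271/13 - 8) = 952 + 167/13 = 12543/13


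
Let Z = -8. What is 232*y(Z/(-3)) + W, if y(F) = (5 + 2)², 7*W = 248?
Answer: 79824/7 ≈ 11403.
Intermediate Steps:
W = 248/7 (W = (⅐)*248 = 248/7 ≈ 35.429)
y(F) = 49 (y(F) = 7² = 49)
232*y(Z/(-3)) + W = 232*49 + 248/7 = 11368 + 248/7 = 79824/7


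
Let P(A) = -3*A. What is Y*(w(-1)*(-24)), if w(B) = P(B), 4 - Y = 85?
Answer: 5832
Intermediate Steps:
Y = -81 (Y = 4 - 1*85 = 4 - 85 = -81)
w(B) = -3*B
Y*(w(-1)*(-24)) = -81*(-3*(-1))*(-24) = -243*(-24) = -81*(-72) = 5832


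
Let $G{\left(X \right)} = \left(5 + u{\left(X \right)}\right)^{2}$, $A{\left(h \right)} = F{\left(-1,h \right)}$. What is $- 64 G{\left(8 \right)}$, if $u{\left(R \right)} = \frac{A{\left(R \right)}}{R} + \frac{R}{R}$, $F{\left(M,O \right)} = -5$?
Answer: $-1849$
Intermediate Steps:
$A{\left(h \right)} = -5$
$u{\left(R \right)} = 1 - \frac{5}{R}$ ($u{\left(R \right)} = - \frac{5}{R} + \frac{R}{R} = - \frac{5}{R} + 1 = 1 - \frac{5}{R}$)
$G{\left(X \right)} = \left(5 + \frac{-5 + X}{X}\right)^{2}$
$- 64 G{\left(8 \right)} = - 64 \frac{\left(-5 + 6 \cdot 8\right)^{2}}{64} = - 64 \frac{\left(-5 + 48\right)^{2}}{64} = - 64 \frac{43^{2}}{64} = - 64 \cdot \frac{1}{64} \cdot 1849 = \left(-64\right) \frac{1849}{64} = -1849$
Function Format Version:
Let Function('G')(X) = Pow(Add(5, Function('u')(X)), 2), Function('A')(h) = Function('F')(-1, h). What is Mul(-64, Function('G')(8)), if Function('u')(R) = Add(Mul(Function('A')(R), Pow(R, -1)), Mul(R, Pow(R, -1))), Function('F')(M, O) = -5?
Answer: -1849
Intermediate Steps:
Function('A')(h) = -5
Function('u')(R) = Add(1, Mul(-5, Pow(R, -1))) (Function('u')(R) = Add(Mul(-5, Pow(R, -1)), Mul(R, Pow(R, -1))) = Add(Mul(-5, Pow(R, -1)), 1) = Add(1, Mul(-5, Pow(R, -1))))
Function('G')(X) = Pow(Add(5, Mul(Pow(X, -1), Add(-5, X))), 2)
Mul(-64, Function('G')(8)) = Mul(-64, Mul(Pow(8, -2), Pow(Add(-5, Mul(6, 8)), 2))) = Mul(-64, Mul(Rational(1, 64), Pow(Add(-5, 48), 2))) = Mul(-64, Mul(Rational(1, 64), Pow(43, 2))) = Mul(-64, Mul(Rational(1, 64), 1849)) = Mul(-64, Rational(1849, 64)) = -1849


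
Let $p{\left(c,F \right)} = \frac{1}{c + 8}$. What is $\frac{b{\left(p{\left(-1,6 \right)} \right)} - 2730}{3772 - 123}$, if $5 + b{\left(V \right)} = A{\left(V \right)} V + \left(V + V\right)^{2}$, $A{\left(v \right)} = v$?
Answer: $- \frac{134010}{178801} \approx -0.74949$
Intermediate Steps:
$p{\left(c,F \right)} = \frac{1}{8 + c}$
$b{\left(V \right)} = -5 + 5 V^{2}$ ($b{\left(V \right)} = -5 + \left(V V + \left(V + V\right)^{2}\right) = -5 + \left(V^{2} + \left(2 V\right)^{2}\right) = -5 + \left(V^{2} + 4 V^{2}\right) = -5 + 5 V^{2}$)
$\frac{b{\left(p{\left(-1,6 \right)} \right)} - 2730}{3772 - 123} = \frac{\left(-5 + 5 \left(\frac{1}{8 - 1}\right)^{2}\right) - 2730}{3772 - 123} = \frac{\left(-5 + 5 \left(\frac{1}{7}\right)^{2}\right) - 2730}{3649} = \left(\left(-5 + \frac{5}{49}\right) - 2730\right) \frac{1}{3649} = \left(- \frac{240}{49} - 2730\right) \frac{1}{3649} = \left(- \frac{134010}{49}\right) \frac{1}{3649} = - \frac{134010}{178801}$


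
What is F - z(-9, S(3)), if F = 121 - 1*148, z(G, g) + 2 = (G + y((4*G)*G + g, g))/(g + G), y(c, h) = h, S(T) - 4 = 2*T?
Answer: -26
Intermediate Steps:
S(T) = 4 + 2*T
z(G, g) = -1 (z(G, g) = -2 + (G + g)/(g + G) = -2 + (G + g)/(G + g) = -2 + 1 = -1)
F = -27 (F = 121 - 148 = -27)
F - z(-9, S(3)) = -27 - 1*(-1) = -27 + 1 = -26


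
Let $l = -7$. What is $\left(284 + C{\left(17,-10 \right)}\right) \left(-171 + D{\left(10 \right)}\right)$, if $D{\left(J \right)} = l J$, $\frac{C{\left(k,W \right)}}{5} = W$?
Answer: $-56394$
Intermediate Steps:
$C{\left(k,W \right)} = 5 W$
$D{\left(J \right)} = - 7 J$
$\left(284 + C{\left(17,-10 \right)}\right) \left(-171 + D{\left(10 \right)}\right) = \left(284 + 5 \left(-10\right)\right) \left(-171 - 70\right) = \left(284 - 50\right) \left(-171 - 70\right) = 234 \left(-241\right) = -56394$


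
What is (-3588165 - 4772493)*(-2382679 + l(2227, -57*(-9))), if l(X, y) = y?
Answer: 19916475225228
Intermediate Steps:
(-3588165 - 4772493)*(-2382679 + l(2227, -57*(-9))) = (-3588165 - 4772493)*(-2382679 - 57*(-9)) = -8360658*(-2382679 + 513) = -8360658*(-2382166) = 19916475225228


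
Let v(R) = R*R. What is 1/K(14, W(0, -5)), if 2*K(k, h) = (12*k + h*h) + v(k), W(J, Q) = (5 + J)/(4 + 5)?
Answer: 162/29509 ≈ 0.0054898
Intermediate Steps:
v(R) = R²
W(J, Q) = 5/9 + J/9 (W(J, Q) = (5 + J)/9 = (5 + J)*(⅑) = 5/9 + J/9)
K(k, h) = h²/2 + k²/2 + 6*k (K(k, h) = ((12*k + h*h) + k²)/2 = ((12*k + h²) + k²)/2 = ((h² + 12*k) + k²)/2 = (h² + k² + 12*k)/2 = h²/2 + k²/2 + 6*k)
1/K(14, W(0, -5)) = 1/((5/9 + (⅑)*0)²/2 + (½)*14² + 6*14) = 1/((5/9 + 0)²/2 + (½)*196 + 84) = 1/((5/9)²/2 + 98 + 84) = 1/((½)*(25/81) + 98 + 84) = 1/(25/162 + 98 + 84) = 1/(29509/162) = 162/29509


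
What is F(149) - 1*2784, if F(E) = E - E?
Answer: -2784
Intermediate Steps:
F(E) = 0
F(149) - 1*2784 = 0 - 1*2784 = 0 - 2784 = -2784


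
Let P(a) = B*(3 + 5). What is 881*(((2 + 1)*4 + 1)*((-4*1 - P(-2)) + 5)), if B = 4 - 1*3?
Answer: -80171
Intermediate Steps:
B = 1 (B = 4 - 3 = 1)
P(a) = 8 (P(a) = 1*(3 + 5) = 1*8 = 8)
881*(((2 + 1)*4 + 1)*((-4*1 - P(-2)) + 5)) = 881*(((2 + 1)*4 + 1)*((-4*1 - 1*8) + 5)) = 881*((3*4 + 1)*((-4 - 8) + 5)) = 881*((12 + 1)*(-12 + 5)) = 881*(13*(-7)) = 881*(-91) = -80171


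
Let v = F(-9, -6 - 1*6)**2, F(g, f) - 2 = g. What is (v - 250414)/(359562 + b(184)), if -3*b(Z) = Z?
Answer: -751095/1078502 ≈ -0.69642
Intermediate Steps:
F(g, f) = 2 + g
b(Z) = -Z/3
v = 49 (v = (2 - 9)**2 = (-7)**2 = 49)
(v - 250414)/(359562 + b(184)) = (49 - 250414)/(359562 - 1/3*184) = -250365/(359562 - 184/3) = -250365/1078502/3 = -250365*3/1078502 = -751095/1078502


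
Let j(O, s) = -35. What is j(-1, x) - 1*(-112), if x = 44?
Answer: 77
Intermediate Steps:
j(-1, x) - 1*(-112) = -35 - 1*(-112) = -35 + 112 = 77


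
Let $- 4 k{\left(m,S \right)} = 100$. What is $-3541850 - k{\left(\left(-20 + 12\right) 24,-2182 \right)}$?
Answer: $-3541825$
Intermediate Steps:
$k{\left(m,S \right)} = -25$ ($k{\left(m,S \right)} = \left(- \frac{1}{4}\right) 100 = -25$)
$-3541850 - k{\left(\left(-20 + 12\right) 24,-2182 \right)} = -3541850 - -25 = -3541850 + 25 = -3541825$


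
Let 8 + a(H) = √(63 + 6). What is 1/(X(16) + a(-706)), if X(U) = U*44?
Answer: 232/161449 - √69/484347 ≈ 0.0014198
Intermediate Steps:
X(U) = 44*U
a(H) = -8 + √69 (a(H) = -8 + √(63 + 6) = -8 + √69)
1/(X(16) + a(-706)) = 1/(44*16 + (-8 + √69)) = 1/(704 + (-8 + √69)) = 1/(696 + √69)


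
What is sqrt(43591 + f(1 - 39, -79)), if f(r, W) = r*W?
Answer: 3*sqrt(5177) ≈ 215.85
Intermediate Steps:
f(r, W) = W*r
sqrt(43591 + f(1 - 39, -79)) = sqrt(43591 - 79*(1 - 39)) = sqrt(43591 - 79*(-38)) = sqrt(43591 + 3002) = sqrt(46593) = 3*sqrt(5177)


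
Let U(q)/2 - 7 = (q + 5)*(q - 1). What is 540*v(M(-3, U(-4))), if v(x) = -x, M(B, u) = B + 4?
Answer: -540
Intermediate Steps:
U(q) = 14 + 2*(-1 + q)*(5 + q) (U(q) = 14 + 2*((q + 5)*(q - 1)) = 14 + 2*((5 + q)*(-1 + q)) = 14 + 2*((-1 + q)*(5 + q)) = 14 + 2*(-1 + q)*(5 + q))
M(B, u) = 4 + B
540*v(M(-3, U(-4))) = 540*(-(4 - 3)) = 540*(-1*1) = 540*(-1) = -540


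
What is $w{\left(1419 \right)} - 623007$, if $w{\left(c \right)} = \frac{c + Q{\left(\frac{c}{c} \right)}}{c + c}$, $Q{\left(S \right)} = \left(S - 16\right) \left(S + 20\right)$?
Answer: $- \frac{294682127}{473} \approx -6.2301 \cdot 10^{5}$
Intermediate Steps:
$Q{\left(S \right)} = \left(-16 + S\right) \left(20 + S\right)$
$w{\left(c \right)} = \frac{-315 + c}{2 c}$ ($w{\left(c \right)} = \frac{c + \left(-320 + \left(\frac{c}{c}\right)^{2} + 4 \frac{c}{c}\right)}{c + c} = \frac{c + \left(-320 + 1^{2} + 4 \cdot 1\right)}{2 c} = \left(c + \left(-320 + 1 + 4\right)\right) \frac{1}{2 c} = \left(c - 315\right) \frac{1}{2 c} = \left(-315 + c\right) \frac{1}{2 c} = \frac{-315 + c}{2 c}$)
$w{\left(1419 \right)} - 623007 = \frac{-315 + 1419}{2 \cdot 1419} - 623007 = \frac{1}{2} \cdot \frac{1}{1419} \cdot 1104 - 623007 = \frac{184}{473} - 623007 = - \frac{294682127}{473}$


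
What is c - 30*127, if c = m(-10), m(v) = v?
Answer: -3820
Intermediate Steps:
c = -10
c - 30*127 = -10 - 30*127 = -10 - 3810 = -3820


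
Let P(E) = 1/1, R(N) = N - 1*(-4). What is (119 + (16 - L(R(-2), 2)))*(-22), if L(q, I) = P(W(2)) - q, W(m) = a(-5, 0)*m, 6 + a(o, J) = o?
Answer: -2992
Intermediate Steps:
R(N) = 4 + N (R(N) = N + 4 = 4 + N)
a(o, J) = -6 + o
W(m) = -11*m (W(m) = (-6 - 5)*m = -11*m)
P(E) = 1
L(q, I) = 1 - q
(119 + (16 - L(R(-2), 2)))*(-22) = (119 + (16 - (1 - (4 - 2))))*(-22) = (119 + (16 - (1 - 1*2)))*(-22) = (119 + (16 - (1 - 2)))*(-22) = (119 + (16 - 1*(-1)))*(-22) = (119 + (16 + 1))*(-22) = (119 + 17)*(-22) = 136*(-22) = -2992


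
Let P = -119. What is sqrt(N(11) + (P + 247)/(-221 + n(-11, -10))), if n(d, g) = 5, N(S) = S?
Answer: sqrt(843)/9 ≈ 3.2261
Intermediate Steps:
sqrt(N(11) + (P + 247)/(-221 + n(-11, -10))) = sqrt(11 + (-119 + 247)/(-221 + 5)) = sqrt(11 + 128/(-216)) = sqrt(11 + 128*(-1/216)) = sqrt(11 - 16/27) = sqrt(281/27) = sqrt(843)/9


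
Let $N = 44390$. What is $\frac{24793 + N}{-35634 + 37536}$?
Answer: $\frac{23061}{634} \approx 36.374$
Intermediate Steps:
$\frac{24793 + N}{-35634 + 37536} = \frac{24793 + 44390}{-35634 + 37536} = \frac{69183}{1902} = 69183 \cdot \frac{1}{1902} = \frac{23061}{634}$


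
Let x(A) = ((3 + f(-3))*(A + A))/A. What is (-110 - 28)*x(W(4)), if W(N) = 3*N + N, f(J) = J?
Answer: 0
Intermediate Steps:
W(N) = 4*N
x(A) = 0 (x(A) = ((3 - 3)*(A + A))/A = (0*(2*A))/A = 0/A = 0)
(-110 - 28)*x(W(4)) = (-110 - 28)*0 = -138*0 = 0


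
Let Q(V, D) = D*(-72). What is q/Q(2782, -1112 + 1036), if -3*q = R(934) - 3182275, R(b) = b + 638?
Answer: 3180703/16416 ≈ 193.76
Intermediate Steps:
R(b) = 638 + b
q = 3180703/3 (q = -((638 + 934) - 3182275)/3 = -(1572 - 3182275)/3 = -⅓*(-3180703) = 3180703/3 ≈ 1.0602e+6)
Q(V, D) = -72*D
q/Q(2782, -1112 + 1036) = 3180703/(3*((-72*(-1112 + 1036)))) = 3180703/(3*((-72*(-76)))) = (3180703/3)/5472 = (3180703/3)*(1/5472) = 3180703/16416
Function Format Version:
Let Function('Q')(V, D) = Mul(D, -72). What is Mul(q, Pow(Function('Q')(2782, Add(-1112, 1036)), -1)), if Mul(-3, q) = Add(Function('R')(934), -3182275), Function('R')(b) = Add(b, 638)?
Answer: Rational(3180703, 16416) ≈ 193.76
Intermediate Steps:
Function('R')(b) = Add(638, b)
q = Rational(3180703, 3) (q = Mul(Rational(-1, 3), Add(Add(638, 934), -3182275)) = Mul(Rational(-1, 3), Add(1572, -3182275)) = Mul(Rational(-1, 3), -3180703) = Rational(3180703, 3) ≈ 1.0602e+6)
Function('Q')(V, D) = Mul(-72, D)
Mul(q, Pow(Function('Q')(2782, Add(-1112, 1036)), -1)) = Mul(Rational(3180703, 3), Pow(Mul(-72, Add(-1112, 1036)), -1)) = Mul(Rational(3180703, 3), Pow(Mul(-72, -76), -1)) = Mul(Rational(3180703, 3), Pow(5472, -1)) = Mul(Rational(3180703, 3), Rational(1, 5472)) = Rational(3180703, 16416)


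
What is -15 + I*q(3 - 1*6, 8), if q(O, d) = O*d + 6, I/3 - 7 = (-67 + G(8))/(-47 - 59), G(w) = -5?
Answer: -22773/53 ≈ -429.68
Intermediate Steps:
I = 1221/53 (I = 21 + 3*((-67 - 5)/(-47 - 59)) = 21 + 3*(-72/(-106)) = 21 + 3*(-72*(-1/106)) = 21 + 3*(36/53) = 21 + 108/53 = 1221/53 ≈ 23.038)
q(O, d) = 6 + O*d
-15 + I*q(3 - 1*6, 8) = -15 + 1221*(6 + (3 - 1*6)*8)/53 = -15 + 1221*(6 + (3 - 6)*8)/53 = -15 + 1221*(6 - 3*8)/53 = -15 + 1221*(6 - 24)/53 = -15 + (1221/53)*(-18) = -15 - 21978/53 = -22773/53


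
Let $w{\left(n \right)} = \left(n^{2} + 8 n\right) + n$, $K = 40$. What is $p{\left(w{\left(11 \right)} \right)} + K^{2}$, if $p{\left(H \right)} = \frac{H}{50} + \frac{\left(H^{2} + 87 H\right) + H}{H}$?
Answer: $\frac{9562}{5} \approx 1912.4$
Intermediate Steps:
$w{\left(n \right)} = n^{2} + 9 n$
$p{\left(H \right)} = \frac{H}{50} + \frac{H^{2} + 88 H}{H}$ ($p{\left(H \right)} = H \frac{1}{50} + \frac{H^{2} + 88 H}{H} = \frac{H}{50} + \frac{H^{2} + 88 H}{H}$)
$p{\left(w{\left(11 \right)} \right)} + K^{2} = \left(88 + \frac{51 \cdot 11 \left(9 + 11\right)}{50}\right) + 40^{2} = \left(88 + \frac{51 \cdot 11 \cdot 20}{50}\right) + 1600 = \left(88 + \frac{51}{50} \cdot 220\right) + 1600 = \left(88 + \frac{1122}{5}\right) + 1600 = \frac{1562}{5} + 1600 = \frac{9562}{5}$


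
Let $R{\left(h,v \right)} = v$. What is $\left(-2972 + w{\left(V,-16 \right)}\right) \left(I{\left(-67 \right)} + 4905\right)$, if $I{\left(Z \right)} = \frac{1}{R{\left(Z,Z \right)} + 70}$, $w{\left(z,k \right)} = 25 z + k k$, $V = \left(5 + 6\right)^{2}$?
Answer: $1515748$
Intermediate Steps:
$V = 121$ ($V = 11^{2} = 121$)
$w{\left(z,k \right)} = k^{2} + 25 z$ ($w{\left(z,k \right)} = 25 z + k^{2} = k^{2} + 25 z$)
$I{\left(Z \right)} = \frac{1}{70 + Z}$ ($I{\left(Z \right)} = \frac{1}{Z + 70} = \frac{1}{70 + Z}$)
$\left(-2972 + w{\left(V,-16 \right)}\right) \left(I{\left(-67 \right)} + 4905\right) = \left(-2972 + \left(\left(-16\right)^{2} + 25 \cdot 121\right)\right) \left(\frac{1}{70 - 67} + 4905\right) = \left(-2972 + \left(256 + 3025\right)\right) \left(\frac{1}{3} + 4905\right) = \left(-2972 + 3281\right) \left(\frac{1}{3} + 4905\right) = 309 \cdot \frac{14716}{3} = 1515748$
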